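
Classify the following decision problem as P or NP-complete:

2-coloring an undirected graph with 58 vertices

This problem is in P: 2-coloring is bipartiteness testing via BFS, O(V+E).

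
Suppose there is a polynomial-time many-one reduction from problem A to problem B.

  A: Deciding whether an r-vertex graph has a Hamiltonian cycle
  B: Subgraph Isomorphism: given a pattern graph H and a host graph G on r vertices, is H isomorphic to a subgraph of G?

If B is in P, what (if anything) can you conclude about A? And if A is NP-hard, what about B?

A poly-time reduction A <=_p B means any A-instance can be transformed to a B-instance in poly time.
If B is in P: compose the reduction with B's poly-time algorithm to solve A in poly time, so A is in P.
If A is NP-hard: every NP problem reduces to A, which reduces to B; composing reductions, every NP problem reduces to B, so B is NP-hard.
(Here in fact A is NP-complete and B is NP-complete.)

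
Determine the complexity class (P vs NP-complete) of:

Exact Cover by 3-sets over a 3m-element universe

This problem is NP-complete: one of Karp's 21 NP-complete problems.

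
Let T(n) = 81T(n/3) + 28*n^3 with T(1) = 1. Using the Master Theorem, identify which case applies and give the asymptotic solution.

a=81, b=3, f(n)=28*n^3.
log_3(81) = 4 > 3.
Since f(n) = O(n^3) is polynomially smaller than n^4, Case 1 applies.
T(n) = Theta(n^4).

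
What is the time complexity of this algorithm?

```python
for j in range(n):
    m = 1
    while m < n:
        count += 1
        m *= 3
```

Time complexity: O(n log n).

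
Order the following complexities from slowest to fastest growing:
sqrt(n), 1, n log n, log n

Ordered by growth rate: 1 < log n < sqrt(n) < n log n.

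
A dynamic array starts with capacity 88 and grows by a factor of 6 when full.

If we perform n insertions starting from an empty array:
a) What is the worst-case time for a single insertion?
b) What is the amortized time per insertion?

(a) Worst-case single insertion: O(n) -- when the array is full at capacity c, the resize copies all c elements, and c can be Theta(n).
(b) Resizes happen at sizes 88, 528, 3168, ... Total copy cost for n insertions: 88 + 528 + ... = O(n) (geometric series with ratio 1/6). Amortized cost per insertion: O(n)/n = O(1).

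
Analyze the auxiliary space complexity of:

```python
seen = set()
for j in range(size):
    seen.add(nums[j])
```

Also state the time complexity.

Space complexity: O(n).
Auxiliary storage grows linearly with the input size n in the worst case.
Time complexity: O(n).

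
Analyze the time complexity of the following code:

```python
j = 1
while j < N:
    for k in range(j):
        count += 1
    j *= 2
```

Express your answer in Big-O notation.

Time complexity: O(n).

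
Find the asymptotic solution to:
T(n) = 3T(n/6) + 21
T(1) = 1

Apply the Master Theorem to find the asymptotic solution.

a=3, b=6, f(n)=21. log_6(3) = 0.6131. Case 1 of Master Theorem: T(n) = O(n^0.6131).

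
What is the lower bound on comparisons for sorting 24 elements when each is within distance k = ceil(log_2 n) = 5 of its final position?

Partition the 24 positions into floor(n/k) blocks of k = 5 consecutive positions; any permutation within a block keeps every element within k of its final position, so there are at least (k!)^(n/k) distinguishable inputs. Lower bound: log_2((k!)^(n/k)) = (n/k) * log_2(k!) = Theta(n log k); with k = ceil(log_2 n), this is Omega(n log log n).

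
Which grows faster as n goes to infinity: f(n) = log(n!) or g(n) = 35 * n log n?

f(n) = log(n!) and g(n) = 35 * n log n are Theta of each other: Stirling: log(n!) = n log n - n + O(log n) = Theta(n log n); the constant 35 doesn't change the Theta class.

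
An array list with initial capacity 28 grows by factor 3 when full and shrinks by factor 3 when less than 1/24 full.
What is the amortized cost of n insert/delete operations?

Using potential function Phi = |3*size - capacity|. Resizing costs are offset by potential release. Amortized O(1) per operation.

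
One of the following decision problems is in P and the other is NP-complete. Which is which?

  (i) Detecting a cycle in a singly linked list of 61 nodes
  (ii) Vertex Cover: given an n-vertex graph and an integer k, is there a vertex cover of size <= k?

(i) is P: Floyd's tortoise-and-hare runs in O(n) time, O(1) space.
(ii) is NP-complete: one of Karp's 21 NP-complete problems (with k part of the input; for any fixed constant k it is in P).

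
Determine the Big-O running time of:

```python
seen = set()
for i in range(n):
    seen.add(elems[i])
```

Time complexity: O(n).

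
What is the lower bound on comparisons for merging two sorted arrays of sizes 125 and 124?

Adversary argument: with sizes 125 and 124 (differing by at most 1), interleave the two arrays so that every consecutive pair in the output comes from different inputs. Then each of the 248 adjacent output pairs must be directly compared, or the algorithm cannot determine their relative order. So 248 comparisons are necessary; standard merge achieves this.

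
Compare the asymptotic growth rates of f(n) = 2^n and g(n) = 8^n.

g(n) = 8^n grows faster: (8/2)^n -> infinity since 8/2 > 1.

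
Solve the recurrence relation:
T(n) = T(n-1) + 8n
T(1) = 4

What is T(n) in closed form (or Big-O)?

Unrolling: T(n) = 4 + 8*(2 + 3 + ... + n) = 4 + 8*(n(n+1)/2 - 1) = O(n^2).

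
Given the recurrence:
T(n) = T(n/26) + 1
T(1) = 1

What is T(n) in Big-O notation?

Each step divides n by 26 and adds 1. After log_26(n) steps, T(n) = O(log n).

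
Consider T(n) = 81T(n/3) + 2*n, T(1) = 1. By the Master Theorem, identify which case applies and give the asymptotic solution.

a=81, b=3, f(n)=2*n.
log_3(81) = 4 > 1.
Since f(n) = O(n^1) is polynomially smaller than n^4, Case 1 applies.
T(n) = Theta(n^4).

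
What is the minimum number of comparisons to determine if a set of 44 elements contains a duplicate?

Determining if 44 elements are all distinct requires Omega(n log n) comparisons in the comparison model. This follows from the element distinctness lower bound.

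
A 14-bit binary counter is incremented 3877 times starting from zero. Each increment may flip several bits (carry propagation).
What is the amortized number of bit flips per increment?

Bit i flips on every 2^i-th increment, so over 3877 increments bit i flips floor(3877/2^i) times. Summing over i: total flips < 2 * 3877. Amortized: < 2 = O(1) per increment.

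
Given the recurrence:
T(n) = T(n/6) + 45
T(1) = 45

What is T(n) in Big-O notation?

Each step divides n by 6 and adds 45. After log_6(n) steps, T(n) = O(log n).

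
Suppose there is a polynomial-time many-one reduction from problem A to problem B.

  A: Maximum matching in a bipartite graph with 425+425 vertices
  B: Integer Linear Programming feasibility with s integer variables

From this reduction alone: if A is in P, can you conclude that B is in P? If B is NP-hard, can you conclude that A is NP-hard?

A poly-time reduction A <=_p B transfers tractability DOWN (B easy => A easy) and hardness UP (A hard => B hard), not the reverse.
From A in P, the reduction alone does NOT give B in P: any problem in P trivially reduces to SAT, yet SAT is not known to be in P.
From B NP-hard, the reduction alone does NOT give A NP-hard: again, easy problems reduce to hard ones.
(Here in fact A is P and B is NP-complete.)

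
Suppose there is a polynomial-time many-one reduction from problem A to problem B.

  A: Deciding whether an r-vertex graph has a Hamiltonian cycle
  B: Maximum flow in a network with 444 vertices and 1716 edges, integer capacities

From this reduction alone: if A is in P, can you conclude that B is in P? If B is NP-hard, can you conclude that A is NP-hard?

A poly-time reduction A <=_p B transfers tractability DOWN (B easy => A easy) and hardness UP (A hard => B hard), not the reverse.
From A in P, the reduction alone does NOT give B in P: any problem in P trivially reduces to SAT, yet SAT is not known to be in P.
From B NP-hard, the reduction alone does NOT give A NP-hard: again, easy problems reduce to hard ones.
(Here in fact A is NP-complete and B is in P, so no such reduction is known -- its existence would imply P = NP; the analysis concerns only what the assumed reduction would or would not let you conclude.)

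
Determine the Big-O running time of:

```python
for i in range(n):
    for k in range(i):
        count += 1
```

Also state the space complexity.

Time complexity: O(n^2).
Space complexity: O(1).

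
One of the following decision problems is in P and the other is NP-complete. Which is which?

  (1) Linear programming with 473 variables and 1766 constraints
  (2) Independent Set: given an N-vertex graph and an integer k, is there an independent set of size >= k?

(1) is P: the ellipsoid and interior-point methods run in polynomial time.
(2) is NP-complete: complement of Clique (with k part of the input).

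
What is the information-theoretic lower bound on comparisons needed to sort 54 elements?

There are 54! = 230843697339241380472092742683027581083278564571807941132288000000000000 possible orderings. Each comparison gives 1 bit. We need at least ceil(log_2(230843697339241380472092742683027581083278564571807941132288000000000000)) = 238 comparisons.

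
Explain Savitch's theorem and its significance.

Savitch's theorem states that NSPACE(f(n)) is contained in DSPACE(f(n)^2) for f(n) >= log n. In particular, NPSPACE = PSPACE, meaning nondeterminism does not significantly help for space-bounded computation. This contrasts with time, where we do not know if P = NP.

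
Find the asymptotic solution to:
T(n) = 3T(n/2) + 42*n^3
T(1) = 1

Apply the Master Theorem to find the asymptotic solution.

a=3, b=2, f(n)=42*n^3. log_2(3) = 1.585 < 3. Case 3: T(n) = O(n^3).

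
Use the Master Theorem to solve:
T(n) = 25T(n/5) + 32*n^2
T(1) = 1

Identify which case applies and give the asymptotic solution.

a=25, b=5, f(n)=32*n^2.
log_5(25) = 2, so n^(log_b(a)) = n^2.
f(n) = Theta(n^2), so Case 2 applies.
T(n) = Theta(n^2 log n).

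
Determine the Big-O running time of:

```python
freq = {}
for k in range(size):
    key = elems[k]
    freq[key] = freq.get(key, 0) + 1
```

Time complexity: O(n).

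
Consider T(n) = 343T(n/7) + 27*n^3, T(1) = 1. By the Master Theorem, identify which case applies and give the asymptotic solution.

a=343, b=7, f(n)=27*n^3.
log_7(343) = 3, so n^(log_b(a)) = n^3.
f(n) = Theta(n^3), so Case 2 applies.
T(n) = Theta(n^3 log n).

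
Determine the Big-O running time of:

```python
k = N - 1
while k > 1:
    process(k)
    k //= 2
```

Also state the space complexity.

Time complexity: O(log n).
Space complexity: O(1).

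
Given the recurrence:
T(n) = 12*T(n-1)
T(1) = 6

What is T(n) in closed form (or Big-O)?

Each step multiplies by 12. T(n) = T(1)*12^(n-1) = 6*12^(n-1).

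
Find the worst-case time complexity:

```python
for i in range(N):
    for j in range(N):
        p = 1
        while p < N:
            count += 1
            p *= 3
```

Time complexity: O(n^2 log n).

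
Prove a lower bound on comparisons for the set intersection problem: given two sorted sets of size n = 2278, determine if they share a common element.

For two sorted arrays of size n = 2278, any correct algorithm must examine Omega(n) elements. If fewer are examined, an adversary places a common element in an unexamined gap. A merge-based scan achieves O(n), so the bound is tight.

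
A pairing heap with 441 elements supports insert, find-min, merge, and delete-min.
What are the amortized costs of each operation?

Pairing heaps are self-adjusting heap-ordered trees. Insert and merge link two roots: O(1). Find-min reads the root: O(1). Delete-min removes the root, then pairs children in two passes; amortized cost is O(log 441) = O(log n).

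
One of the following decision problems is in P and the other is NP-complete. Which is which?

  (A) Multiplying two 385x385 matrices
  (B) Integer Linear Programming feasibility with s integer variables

(A) is P: the schoolbook algorithm runs in O(n^3).
(B) is NP-complete: ILP feasibility is NP-complete (LP relaxation is in P).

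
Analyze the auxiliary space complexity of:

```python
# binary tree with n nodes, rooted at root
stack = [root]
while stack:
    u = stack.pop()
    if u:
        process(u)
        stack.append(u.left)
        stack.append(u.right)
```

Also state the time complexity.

Space complexity: O(n).
Auxiliary storage grows linearly with the input size n in the worst case.
Time complexity: O(n).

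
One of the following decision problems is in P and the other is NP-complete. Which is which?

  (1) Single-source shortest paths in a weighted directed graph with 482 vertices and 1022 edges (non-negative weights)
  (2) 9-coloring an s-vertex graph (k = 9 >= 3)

(1) is P: Dijkstra's algorithm runs in O((V+E) log V).
(2) is NP-complete: graph k-coloring for k>=3 is NP-complete by reduction from 3-SAT.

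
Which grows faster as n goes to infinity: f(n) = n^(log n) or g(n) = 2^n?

g(n) = 2^n grows faster: take logs: log(n^(log n)) = (log n)^2, log(2^n) = n log 2; n dominates (log n)^2.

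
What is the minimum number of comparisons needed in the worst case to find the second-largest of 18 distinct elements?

Lower bound: finding the max needs 18-1 comparisons. By the adversary weight-doubling argument, the max must personally win >= ceil(log_2(18)) = 5 comparisons; the 2nd-largest is among those 5 losers, needing 5-1 more comparisons. Total >= 18-1 + 5-1 = 21. A balanced knockout tournament achieves this.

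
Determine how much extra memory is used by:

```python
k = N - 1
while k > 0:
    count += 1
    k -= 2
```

Space complexity: O(1).
Only a constant amount of auxiliary storage is used; nothing grows with n.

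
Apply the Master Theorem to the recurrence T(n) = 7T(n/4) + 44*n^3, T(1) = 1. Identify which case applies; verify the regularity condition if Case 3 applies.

a=7, b=4, f(n)=44*n^3.
log_4(7) = 1.404 < 3.
f(n) = Omega(n^(1.404+epsilon)) for some epsilon > 0, so Case 3 is the candidate.
Regularity: a*f(n/b) = 7*44*(n/4)^3 = (7/64)*44*n^3 <= c*f(n) with c = 7/64 < 1. Satisfied.
Case 3: T(n) = Theta(n^3).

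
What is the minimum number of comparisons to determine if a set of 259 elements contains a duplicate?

Determining if 259 elements are all distinct requires Omega(n log n) comparisons in the comparison model. This follows from the element distinctness lower bound.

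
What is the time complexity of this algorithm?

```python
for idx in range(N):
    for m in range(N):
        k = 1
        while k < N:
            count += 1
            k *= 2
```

Time complexity: O(n^2 log n).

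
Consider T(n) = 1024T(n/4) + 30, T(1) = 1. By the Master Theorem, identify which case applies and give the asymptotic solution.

a=1024, b=4, f(n)=30.
log_4(1024) = 5 > 0.
Since f(n) = O(n^0) is polynomially smaller than n^5, Case 1 applies.
T(n) = Theta(n^5).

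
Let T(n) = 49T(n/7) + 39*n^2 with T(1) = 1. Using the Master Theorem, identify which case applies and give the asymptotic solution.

a=49, b=7, f(n)=39*n^2.
log_7(49) = 2, so n^(log_b(a)) = n^2.
f(n) = Theta(n^2), so Case 2 applies.
T(n) = Theta(n^2 log n).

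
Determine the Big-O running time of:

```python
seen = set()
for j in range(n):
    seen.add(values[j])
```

Time complexity: O(n).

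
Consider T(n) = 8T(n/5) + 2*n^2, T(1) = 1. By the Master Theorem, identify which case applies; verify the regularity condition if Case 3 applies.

a=8, b=5, f(n)=2*n^2.
log_5(8) = 1.292 < 2.
f(n) = Omega(n^(1.292+epsilon)) for some epsilon > 0, so Case 3 is the candidate.
Regularity: a*f(n/b) = 8*2*(n/5)^2 = (8/25)*2*n^2 <= c*f(n) with c = 8/25 < 1. Satisfied.
Case 3: T(n) = Theta(n^2).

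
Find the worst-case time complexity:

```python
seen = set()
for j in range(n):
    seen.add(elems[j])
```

Time complexity: O(n).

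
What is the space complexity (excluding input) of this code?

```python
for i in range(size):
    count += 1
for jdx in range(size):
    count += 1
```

Space complexity: O(1).
Only a constant amount of auxiliary storage is used; nothing grows with n.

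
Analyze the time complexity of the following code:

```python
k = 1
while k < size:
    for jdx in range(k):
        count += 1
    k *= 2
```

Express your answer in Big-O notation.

Time complexity: O(n).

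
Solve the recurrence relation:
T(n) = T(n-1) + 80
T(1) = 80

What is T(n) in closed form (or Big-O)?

Unrolling: T(n) = T(n-1) + 80 = T(n-2) + 2*80 = ... = T(1) + (n-1)*80 = 80 + (n-1)*80 = 80n.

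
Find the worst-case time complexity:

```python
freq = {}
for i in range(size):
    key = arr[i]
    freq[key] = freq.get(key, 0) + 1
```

Time complexity: O(n).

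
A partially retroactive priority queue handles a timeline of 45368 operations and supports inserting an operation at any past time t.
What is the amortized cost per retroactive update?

Partially retroactive priority queues (Demaine-Iacono-Langerman) allow updates at past times with queries only at the present. With a balanced BST over the m = 45368 timeline events tracking bridges, each retroactive insert or delete is O(log m) amortized.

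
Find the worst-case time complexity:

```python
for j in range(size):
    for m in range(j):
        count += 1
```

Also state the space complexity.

Time complexity: O(n^2).
Space complexity: O(1).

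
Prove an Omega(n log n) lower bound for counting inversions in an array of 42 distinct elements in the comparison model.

Decision-tree argument: at any leaf, the comparisons made (with transitivity) must totally order all 42 elements -- otherwise some pair (i,j) is unordered, and an adversary can present two inputs agreeing on every comparison made but with that pair flipped, changing the inversion count by 1, so the leaf's output is wrong on one of them. Hence the tree has >= 42! leaves and height >= log_2(42!) = Omega(n log n). Modified merge sort achieves O(n log n).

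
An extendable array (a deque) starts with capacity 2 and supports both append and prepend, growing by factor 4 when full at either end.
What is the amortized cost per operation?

Growth at either end copies all elements; capacities form a geometric sequence with ratio 4, so total copy cost over n operations is O(n) (two geometric series). Amortized O(1).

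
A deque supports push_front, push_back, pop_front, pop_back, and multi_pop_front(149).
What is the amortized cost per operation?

Assign 2 credits to each push operation. A pop uses 1 saved credit. multi_pop_front(149) uses up to 149 saved credits from previous pushes. Credits never go negative. Amortized cost is O(1).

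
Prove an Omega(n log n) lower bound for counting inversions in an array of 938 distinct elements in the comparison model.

Decision-tree argument: at any leaf, the comparisons made (with transitivity) must totally order all 938 elements -- otherwise some pair (i,j) is unordered, and an adversary can present two inputs agreeing on every comparison made but with that pair flipped, changing the inversion count by 1, so the leaf's output is wrong on one of them. Hence the tree has >= 938! leaves and height >= log_2(938!) = Omega(n log n). Modified merge sort achieves O(n log n).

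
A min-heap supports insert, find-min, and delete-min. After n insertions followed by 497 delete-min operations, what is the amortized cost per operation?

Insert takes O(log n) worst case. Delete-min takes O(log n). Over a sequence of n inserts and 497 delete-mins, total cost is O((n + 497) log n). Amortized per operation: O(log n).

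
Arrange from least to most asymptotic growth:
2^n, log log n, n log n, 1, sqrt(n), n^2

Ordered by growth rate: 1 < log log n < sqrt(n) < n log n < n^2 < 2^n.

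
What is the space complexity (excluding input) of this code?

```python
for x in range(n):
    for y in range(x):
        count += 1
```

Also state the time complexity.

Space complexity: O(1).
Only a constant amount of auxiliary storage is used; nothing grows with n.
Time complexity: O(n^2).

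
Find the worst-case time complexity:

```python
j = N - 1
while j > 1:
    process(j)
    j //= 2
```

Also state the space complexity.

Time complexity: O(log n).
Space complexity: O(1).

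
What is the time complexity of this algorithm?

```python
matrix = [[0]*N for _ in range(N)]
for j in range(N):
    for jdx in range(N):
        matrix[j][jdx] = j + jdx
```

Time complexity: O(n^2).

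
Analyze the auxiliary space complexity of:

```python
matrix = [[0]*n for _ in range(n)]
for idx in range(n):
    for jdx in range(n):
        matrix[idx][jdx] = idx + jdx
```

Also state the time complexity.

Space complexity: O(n^2).
A 2D structure of size n x n is allocated.
Time complexity: O(n^2).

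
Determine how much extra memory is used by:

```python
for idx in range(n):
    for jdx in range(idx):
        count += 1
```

Space complexity: O(1).
Only a constant amount of auxiliary storage is used; nothing grows with n.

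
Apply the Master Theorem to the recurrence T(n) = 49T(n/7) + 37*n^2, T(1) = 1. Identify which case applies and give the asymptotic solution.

a=49, b=7, f(n)=37*n^2.
log_7(49) = 2, so n^(log_b(a)) = n^2.
f(n) = Theta(n^2), so Case 2 applies.
T(n) = Theta(n^2 log n).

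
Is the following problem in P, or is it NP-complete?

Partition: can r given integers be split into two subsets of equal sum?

This problem is NP-complete: Subset Sum reduces to it (one of Karp's 21 NP-complete problems).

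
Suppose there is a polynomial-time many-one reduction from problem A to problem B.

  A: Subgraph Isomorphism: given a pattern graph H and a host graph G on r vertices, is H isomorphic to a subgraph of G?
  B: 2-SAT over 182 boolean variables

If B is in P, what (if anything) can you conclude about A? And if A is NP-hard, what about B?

A poly-time reduction A <=_p B means any A-instance can be transformed to a B-instance in poly time.
If B is in P: compose the reduction with B's poly-time algorithm to solve A in poly time, so A is in P.
If A is NP-hard: every NP problem reduces to A, which reduces to B; composing reductions, every NP problem reduces to B, so B is NP-hard.
(Here in fact A is NP-complete and B is in P, so no such reduction is known -- its existence would imply P = NP; the analysis concerns only what the assumed reduction would or would not let you conclude.)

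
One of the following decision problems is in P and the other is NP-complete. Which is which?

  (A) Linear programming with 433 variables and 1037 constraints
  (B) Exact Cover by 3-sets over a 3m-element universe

(A) is P: the ellipsoid and interior-point methods run in polynomial time.
(B) is NP-complete: one of Karp's 21 NP-complete problems.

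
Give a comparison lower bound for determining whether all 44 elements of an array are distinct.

In the algebraic decision-tree model, the YES region for element distinctness on 44 elements has 44! connected components (one per ordering). Ben-Or's theorem then gives a lower bound of Omega(log(n!)) = Omega(n log n).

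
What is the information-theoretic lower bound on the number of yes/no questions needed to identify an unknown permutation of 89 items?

There are 89! = 16507955160908461081216919262453619309839666236496541854913520707833171034378509739399912570787600662729080382999756800000000000000000000 permutations. Each yes/no question gives at most 1 bit, so at least ceil(log_2(16507955160908461081216919262453619309839666236496541854913520707833171034378509739399912570787600662729080382999756800000000000000000000)) = 453 questions are needed.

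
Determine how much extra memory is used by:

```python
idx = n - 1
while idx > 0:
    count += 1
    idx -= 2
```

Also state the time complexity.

Space complexity: O(1).
Only a constant amount of auxiliary storage is used; nothing grows with n.
Time complexity: O(n).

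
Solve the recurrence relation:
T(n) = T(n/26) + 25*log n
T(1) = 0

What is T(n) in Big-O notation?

Each of the log_26(n) levels adds O(log n). T(n) = O(log^2 n).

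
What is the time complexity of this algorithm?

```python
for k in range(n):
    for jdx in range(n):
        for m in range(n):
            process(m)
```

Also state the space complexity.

Time complexity: O(n^3).
Space complexity: O(1).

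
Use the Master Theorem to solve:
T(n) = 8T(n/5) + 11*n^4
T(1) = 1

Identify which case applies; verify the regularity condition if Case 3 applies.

a=8, b=5, f(n)=11*n^4.
log_5(8) = 1.292 < 4.
f(n) = Omega(n^(1.292+epsilon)) for some epsilon > 0, so Case 3 is the candidate.
Regularity: a*f(n/b) = 8*11*(n/5)^4 = (8/625)*11*n^4 <= c*f(n) with c = 8/625 < 1. Satisfied.
Case 3: T(n) = Theta(n^4).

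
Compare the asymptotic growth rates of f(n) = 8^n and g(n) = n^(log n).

f(n) = 8^n grows faster: take logs: log(n^(log n)) = (log n)^2, log(8^n) = n log 8; n dominates (log n)^2.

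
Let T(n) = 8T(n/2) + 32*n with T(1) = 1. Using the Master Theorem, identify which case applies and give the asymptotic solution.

a=8, b=2, f(n)=32*n.
log_2(8) = 3 > 1.
Since f(n) = O(n^1) is polynomially smaller than n^3, Case 1 applies.
T(n) = Theta(n^3).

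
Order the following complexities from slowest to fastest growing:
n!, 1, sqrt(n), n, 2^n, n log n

Ordered by growth rate: 1 < sqrt(n) < n < n log n < 2^n < n!.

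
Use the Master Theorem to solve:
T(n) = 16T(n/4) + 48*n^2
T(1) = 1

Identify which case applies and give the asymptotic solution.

a=16, b=4, f(n)=48*n^2.
log_4(16) = 2, so n^(log_b(a)) = n^2.
f(n) = Theta(n^2), so Case 2 applies.
T(n) = Theta(n^2 log n).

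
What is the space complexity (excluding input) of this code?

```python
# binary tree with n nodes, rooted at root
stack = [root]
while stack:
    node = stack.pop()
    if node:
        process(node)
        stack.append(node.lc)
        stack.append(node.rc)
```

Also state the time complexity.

Space complexity: O(n).
Auxiliary storage grows linearly with the input size n in the worst case.
Time complexity: O(n).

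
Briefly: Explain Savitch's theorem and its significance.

Savitch's theorem states that NSPACE(f(n)) is contained in DSPACE(f(n)^2) for f(n) >= log n. In particular, NPSPACE = PSPACE, meaning nondeterminism does not significantly help for space-bounded computation. This contrasts with time, where we do not know if P = NP.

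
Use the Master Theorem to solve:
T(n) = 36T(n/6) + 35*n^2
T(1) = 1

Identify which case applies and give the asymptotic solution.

a=36, b=6, f(n)=35*n^2.
log_6(36) = 2, so n^(log_b(a)) = n^2.
f(n) = Theta(n^2), so Case 2 applies.
T(n) = Theta(n^2 log n).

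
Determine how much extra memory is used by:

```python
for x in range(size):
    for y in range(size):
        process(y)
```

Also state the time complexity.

Space complexity: O(1).
Only a constant amount of auxiliary storage is used; nothing grows with n.
Time complexity: O(n^2).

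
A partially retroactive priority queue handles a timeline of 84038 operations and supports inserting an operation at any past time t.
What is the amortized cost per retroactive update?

Partially retroactive priority queues (Demaine-Iacono-Langerman) allow updates at past times with queries only at the present. With a balanced BST over the m = 84038 timeline events tracking bridges, each retroactive insert or delete is O(log m) amortized.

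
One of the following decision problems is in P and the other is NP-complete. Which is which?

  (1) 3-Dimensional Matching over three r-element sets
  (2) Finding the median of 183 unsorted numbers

(1) is NP-complete: one of Karp's 21 NP-complete problems.
(2) is P: linear-time selection (median-of-medians) runs in O(n).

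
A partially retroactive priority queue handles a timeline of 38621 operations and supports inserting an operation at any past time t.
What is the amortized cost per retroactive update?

Partially retroactive priority queues (Demaine-Iacono-Langerman) allow updates at past times with queries only at the present. With a balanced BST over the m = 38621 timeline events tracking bridges, each retroactive insert or delete is O(log m) amortized.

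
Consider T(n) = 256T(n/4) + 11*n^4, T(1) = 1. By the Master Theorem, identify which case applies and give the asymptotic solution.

a=256, b=4, f(n)=11*n^4.
log_4(256) = 4, so n^(log_b(a)) = n^4.
f(n) = Theta(n^4), so Case 2 applies.
T(n) = Theta(n^4 log n).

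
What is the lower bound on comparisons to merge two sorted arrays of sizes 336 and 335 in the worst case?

Adversary: with |336 - 335| <= 1 the inputs can be fully interleaved so that every adjacent pair in the merged output comes from different arrays. Then each of the 670 adjacent pairs must be directly compared, or the algorithm cannot determine their relative order. Standard merge meets this bound.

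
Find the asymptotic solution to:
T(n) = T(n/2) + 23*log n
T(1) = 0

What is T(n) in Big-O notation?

Each of the log_2(n) levels adds O(log n). T(n) = O(log^2 n).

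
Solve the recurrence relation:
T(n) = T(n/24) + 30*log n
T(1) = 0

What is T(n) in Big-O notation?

Each of the log_24(n) levels adds O(log n). T(n) = O(log^2 n).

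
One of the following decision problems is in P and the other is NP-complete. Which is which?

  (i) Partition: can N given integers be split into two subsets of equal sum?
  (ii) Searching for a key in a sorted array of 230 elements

(i) is NP-complete: Subset Sum reduces to it (one of Karp's 21 NP-complete problems).
(ii) is P: binary search runs in O(log n).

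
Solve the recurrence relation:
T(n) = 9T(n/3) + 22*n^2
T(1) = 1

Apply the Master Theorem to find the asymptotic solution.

a=9, b=3, f(n)=22*n^2. log_3(9) = 2. Case 2: T(n) = O(n^2 log n).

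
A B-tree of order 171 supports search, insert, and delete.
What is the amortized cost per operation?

B-tree of order 171 has height O(log_171 n). Each operation traverses the tree height. Splits during insert and merges during delete are O(1) each and occur at most once per level. Total cost per operation: O(log_171 n).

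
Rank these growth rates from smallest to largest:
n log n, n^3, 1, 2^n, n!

Ordered by growth rate: 1 < n log n < n^3 < 2^n < n!.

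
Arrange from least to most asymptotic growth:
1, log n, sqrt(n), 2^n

Ordered by growth rate: 1 < log n < sqrt(n) < 2^n.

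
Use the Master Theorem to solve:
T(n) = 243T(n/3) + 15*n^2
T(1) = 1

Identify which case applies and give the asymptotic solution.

a=243, b=3, f(n)=15*n^2.
log_3(243) = 5 > 2.
Since f(n) = O(n^2) is polynomially smaller than n^5, Case 1 applies.
T(n) = Theta(n^5).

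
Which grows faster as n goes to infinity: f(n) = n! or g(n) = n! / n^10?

f(n) = n! grows faster: the ratio n!/(n!/n^10) = n^10 -> infinity.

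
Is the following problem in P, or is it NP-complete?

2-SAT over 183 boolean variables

This problem is in P: 2-SAT is solvable in linear time via implication-graph SCCs.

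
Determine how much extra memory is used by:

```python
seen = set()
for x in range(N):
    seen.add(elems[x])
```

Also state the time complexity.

Space complexity: O(n).
Auxiliary storage grows linearly with the input size n in the worst case.
Time complexity: O(n).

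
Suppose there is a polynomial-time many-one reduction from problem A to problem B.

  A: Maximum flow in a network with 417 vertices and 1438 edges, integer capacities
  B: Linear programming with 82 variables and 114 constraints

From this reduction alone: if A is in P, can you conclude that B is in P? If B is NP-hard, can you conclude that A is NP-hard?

A poly-time reduction A <=_p B transfers tractability DOWN (B easy => A easy) and hardness UP (A hard => B hard), not the reverse.
From A in P, the reduction alone does NOT give B in P: any problem in P trivially reduces to SAT, yet SAT is not known to be in P.
From B NP-hard, the reduction alone does NOT give A NP-hard: again, easy problems reduce to hard ones.
(Here in fact A is P and B is P.)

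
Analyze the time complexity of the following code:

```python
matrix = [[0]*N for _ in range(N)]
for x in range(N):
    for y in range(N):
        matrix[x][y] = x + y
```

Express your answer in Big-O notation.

Time complexity: O(n^2).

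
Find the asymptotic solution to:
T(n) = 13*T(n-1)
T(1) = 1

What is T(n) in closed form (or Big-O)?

Each step multiplies by 13. T(n) = T(1)*13^(n-1) = 13^(n-1).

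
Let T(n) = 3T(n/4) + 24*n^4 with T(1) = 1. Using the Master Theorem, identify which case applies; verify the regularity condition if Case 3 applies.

a=3, b=4, f(n)=24*n^4.
log_4(3) = 0.7925 < 4.
f(n) = Omega(n^(0.7925+epsilon)) for some epsilon > 0, so Case 3 is the candidate.
Regularity: a*f(n/b) = 3*24*(n/4)^4 = (3/256)*24*n^4 <= c*f(n) with c = 3/256 < 1. Satisfied.
Case 3: T(n) = Theta(n^4).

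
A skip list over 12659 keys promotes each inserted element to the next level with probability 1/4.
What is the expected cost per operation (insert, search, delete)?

Expected number of levels is O(log_4(12659)) = O(log n). A search visits O(1) expected nodes per level over O(log n) levels. Insert/delete are a search plus O(1) pointer updates per level. Expected O(log n) per operation.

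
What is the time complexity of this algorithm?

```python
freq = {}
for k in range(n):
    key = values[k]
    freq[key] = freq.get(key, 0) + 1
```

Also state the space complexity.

Time complexity: O(n).
Space complexity: O(n).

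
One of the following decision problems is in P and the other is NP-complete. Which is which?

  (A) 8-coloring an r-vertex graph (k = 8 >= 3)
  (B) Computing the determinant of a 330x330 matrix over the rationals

(A) is NP-complete: graph k-coloring for k>=3 is NP-complete by reduction from 3-SAT.
(B) is P: Gaussian elimination runs in O(n^3).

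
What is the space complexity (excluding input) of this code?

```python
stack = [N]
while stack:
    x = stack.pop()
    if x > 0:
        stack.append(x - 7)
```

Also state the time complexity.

Space complexity: O(1).
Only a constant amount of auxiliary storage is used; nothing grows with n.
Time complexity: O(n).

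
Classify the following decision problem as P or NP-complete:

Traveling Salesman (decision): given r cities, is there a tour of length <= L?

This problem is NP-complete: reduces from Hamiltonian Cycle.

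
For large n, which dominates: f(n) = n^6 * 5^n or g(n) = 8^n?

g(n) = 8^n grows faster: 8^n / (n^6 5^n) = (8/5)^n / n^6 -> infinity since 8/5 > 1.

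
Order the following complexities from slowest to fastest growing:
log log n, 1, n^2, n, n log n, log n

Ordered by growth rate: 1 < log log n < log n < n < n log n < n^2.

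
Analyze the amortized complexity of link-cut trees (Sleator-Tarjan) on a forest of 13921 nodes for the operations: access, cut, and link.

Link-cut trees represent the forest using splay trees over preferred paths. With potential Phi = sum over nodes of log(size of virtual subtree), each access on 13921 nodes is O(log 13921) = O(log n) amortized by the splay-tree access lemma. Cut and link are O(1) plus one access.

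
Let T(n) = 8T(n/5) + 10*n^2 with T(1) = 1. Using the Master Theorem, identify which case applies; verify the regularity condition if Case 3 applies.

a=8, b=5, f(n)=10*n^2.
log_5(8) = 1.292 < 2.
f(n) = Omega(n^(1.292+epsilon)) for some epsilon > 0, so Case 3 is the candidate.
Regularity: a*f(n/b) = 8*10*(n/5)^2 = (8/25)*10*n^2 <= c*f(n) with c = 8/25 < 1. Satisfied.
Case 3: T(n) = Theta(n^2).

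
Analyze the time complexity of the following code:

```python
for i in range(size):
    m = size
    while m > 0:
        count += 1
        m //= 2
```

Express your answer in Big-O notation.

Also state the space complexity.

Time complexity: O(n log n).
Space complexity: O(1).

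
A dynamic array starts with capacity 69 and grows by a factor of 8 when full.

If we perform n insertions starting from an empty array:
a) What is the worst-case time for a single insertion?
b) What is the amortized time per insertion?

(a) Worst-case single insertion: O(n) -- when the array is full at capacity c, the resize copies all c elements, and c can be Theta(n).
(b) Resizes happen at sizes 69, 552, 4416, ... Total copy cost for n insertions: 69 + 552 + ... = O(n) (geometric series with ratio 1/8). Amortized cost per insertion: O(n)/n = O(1).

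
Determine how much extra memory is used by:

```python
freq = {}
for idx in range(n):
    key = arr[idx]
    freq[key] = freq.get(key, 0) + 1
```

Space complexity: O(n).
Auxiliary storage grows linearly with the input size n in the worst case.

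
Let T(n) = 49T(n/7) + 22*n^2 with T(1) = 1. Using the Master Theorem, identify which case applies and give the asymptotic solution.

a=49, b=7, f(n)=22*n^2.
log_7(49) = 2, so n^(log_b(a)) = n^2.
f(n) = Theta(n^2), so Case 2 applies.
T(n) = Theta(n^2 log n).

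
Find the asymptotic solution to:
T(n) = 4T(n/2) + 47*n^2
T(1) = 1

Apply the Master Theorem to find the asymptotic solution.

a=4, b=2, f(n)=47*n^2. log_2(4) = 2. Case 2: T(n) = O(n^2 log n).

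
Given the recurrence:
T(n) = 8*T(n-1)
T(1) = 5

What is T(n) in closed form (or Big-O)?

Each step multiplies by 8. T(n) = T(1)*8^(n-1) = 5*8^(n-1).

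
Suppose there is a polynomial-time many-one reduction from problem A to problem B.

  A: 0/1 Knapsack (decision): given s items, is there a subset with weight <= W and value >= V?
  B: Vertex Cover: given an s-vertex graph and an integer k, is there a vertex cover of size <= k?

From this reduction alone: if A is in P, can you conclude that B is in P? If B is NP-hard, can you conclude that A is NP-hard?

A poly-time reduction A <=_p B transfers tractability DOWN (B easy => A easy) and hardness UP (A hard => B hard), not the reverse.
From A in P, the reduction alone does NOT give B in P: any problem in P trivially reduces to SAT, yet SAT is not known to be in P.
From B NP-hard, the reduction alone does NOT give A NP-hard: again, easy problems reduce to hard ones.
(Here in fact A is NP-complete and B is NP-complete.)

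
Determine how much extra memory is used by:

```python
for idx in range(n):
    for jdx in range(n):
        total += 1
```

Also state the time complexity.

Space complexity: O(1).
Only a constant amount of auxiliary storage is used; nothing grows with n.
Time complexity: O(n^2).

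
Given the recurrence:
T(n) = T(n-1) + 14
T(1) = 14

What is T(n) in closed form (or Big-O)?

Unrolling: T(n) = T(n-1) + 14 = T(n-2) + 2*14 = ... = T(1) + (n-1)*14 = 14 + (n-1)*14 = 14n.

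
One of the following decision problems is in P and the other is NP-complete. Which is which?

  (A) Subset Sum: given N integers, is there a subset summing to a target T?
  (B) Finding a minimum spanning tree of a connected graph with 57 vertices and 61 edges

(A) is NP-complete: one of Karp's 21 NP-complete problems.
(B) is P: Kruskal's / Prim's algorithms run in polynomial time.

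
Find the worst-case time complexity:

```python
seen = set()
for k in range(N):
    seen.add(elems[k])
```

Time complexity: O(n).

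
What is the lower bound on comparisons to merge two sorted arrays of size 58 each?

To merge two sorted arrays of size 58, we need at least 115 comparisons in the worst case. An adversary can force every element to be compared.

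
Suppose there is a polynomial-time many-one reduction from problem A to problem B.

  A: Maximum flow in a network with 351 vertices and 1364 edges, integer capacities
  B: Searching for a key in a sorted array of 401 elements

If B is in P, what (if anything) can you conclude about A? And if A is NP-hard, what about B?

A poly-time reduction A <=_p B means any A-instance can be transformed to a B-instance in poly time.
If B is in P: compose the reduction with B's poly-time algorithm to solve A in poly time, so A is in P.
If A is NP-hard: every NP problem reduces to A, which reduces to B; composing reductions, every NP problem reduces to B, so B is NP-hard.
(Here in fact A is P and B is P.)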